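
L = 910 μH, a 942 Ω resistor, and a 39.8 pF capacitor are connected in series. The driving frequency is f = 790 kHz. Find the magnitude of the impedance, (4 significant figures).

1088 Ω

ω = 2πf = 4.964e+06 rad/s
X_L = ωL = 4517 Ω
X_C = 1/(ωC) = 5062 Ω
Net reactance X = X_L − X_C = -544.9 Ω
Z = 942.0 − j544.9 Ω
|Z| = √(942.0² + 544.9²) = 1088 Ω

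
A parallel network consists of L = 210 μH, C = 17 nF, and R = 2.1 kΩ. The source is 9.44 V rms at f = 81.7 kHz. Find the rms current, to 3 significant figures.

ω = 2πf = 513300 rad/s
X_L = ωL = 108 Ω
X_C = 1/(ωC) = 115 Ω
Parallel: admittances add. Y = 1/R + 1/(jωL) + jωC
Y = (0.000476 − j0.000550) S
|Y| = 0.000727 S → |Z| = 1/|Y| = 1380 Ω, ∠Z = −∠Y = 49.1°
I = V/|Z| = 9.44/1380 = 6.87 mA

6.87 mA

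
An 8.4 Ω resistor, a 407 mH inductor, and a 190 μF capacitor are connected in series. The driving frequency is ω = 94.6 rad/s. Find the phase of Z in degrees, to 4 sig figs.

-63.88°

X_L = ωL = 38.50 Ω
X_C = 1/(ωC) = 55.64 Ω
Net reactance X = X_L − X_C = -17.13 Ω
Z = 8.400 − j17.13 Ω
|Z| = √(8.400² + 17.13²) = 19.08 Ω
∠Z = arctan(-17.13/8.400) = -63.88°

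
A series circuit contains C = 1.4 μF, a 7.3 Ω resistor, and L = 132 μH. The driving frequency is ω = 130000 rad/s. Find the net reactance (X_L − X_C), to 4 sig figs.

X_L = ωL = 17.16 Ω
X_C = 1/(ωC) = 5.495 Ω
X = 17.16 − 5.495 = 11.67 Ω

11.67 Ω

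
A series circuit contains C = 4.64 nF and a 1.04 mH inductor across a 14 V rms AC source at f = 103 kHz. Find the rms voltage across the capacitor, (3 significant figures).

ω = 2πf = 647200 rad/s
X_L = ωL = 673 Ω
X_C = 1/(ωC) = 333 Ω
Net reactance X = X_L − X_C = 340 Ω
Z = j340 Ω
|Z| = √(0² + 340²) = 340 Ω
I = V/|Z| = 41.2 mA
V_C = I·|Z_C| = 0.0412 × 333 = 13.7 V

13.7 V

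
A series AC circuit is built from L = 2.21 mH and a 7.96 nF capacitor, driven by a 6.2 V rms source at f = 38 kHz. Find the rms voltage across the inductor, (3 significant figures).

ω = 2πf = 238800 rad/s
X_L = ωL = 528 Ω
X_C = 1/(ωC) = 526 Ω
Net reactance X = X_L − X_C = 1.50 Ω
Z = j1.50 Ω
|Z| = √(0² + 1.50²) = 1.50 Ω
I = V/|Z| = 4.15 A
V_L = I·|Z_L| = 4.15 × 528 = 2190 V

2190 V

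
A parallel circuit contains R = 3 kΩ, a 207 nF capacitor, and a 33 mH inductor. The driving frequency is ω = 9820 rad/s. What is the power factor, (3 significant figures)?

0.302

X_L = ωL = 324 Ω
X_C = 1/(ωC) = 492 Ω
Parallel: admittances add. Y = 1/R + 1/(jωL) + jωC
Y = (0.000333 − j0.00105) S
|Y| = 0.00110 S → |Z| = 1/|Y| = 905 Ω, ∠Z = −∠Y = 72.4°
cos φ = cos(72.4°) = 0.302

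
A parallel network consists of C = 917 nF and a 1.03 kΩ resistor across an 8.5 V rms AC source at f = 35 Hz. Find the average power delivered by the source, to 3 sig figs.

ω = 2πf = 219.9 rad/s
X_C = 1/(ωC) = 4960 Ω
Parallel: admittances add. Y = 1/R + jωC
Y = (0.000971 + j0.000202) S
|Y| = 0.000992 S → |Z| = 1/|Y| = 1010 Ω, ∠Z = −∠Y = -11.7°
I = V/|Z| = 8.43 mA
P = VI cos φ = 8.5 × 0.00843 × cos(-11.7°) = 70.1 mW

70.1 mW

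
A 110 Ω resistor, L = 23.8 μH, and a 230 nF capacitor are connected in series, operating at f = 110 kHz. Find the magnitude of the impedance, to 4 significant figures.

ω = 2πf = 691200 rad/s
X_L = ωL = 16.45 Ω
X_C = 1/(ωC) = 6.291 Ω
Net reactance X = X_L − X_C = 10.16 Ω
Z = 110.0 + j10.16 Ω
|Z| = √(110.0² + 10.16²) = 110.5 Ω

110.5 Ω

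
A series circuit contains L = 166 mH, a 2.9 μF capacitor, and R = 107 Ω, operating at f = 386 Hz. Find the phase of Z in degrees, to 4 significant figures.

67.66°

ω = 2πf = 2425 rad/s
X_L = ωL = 402.6 Ω
X_C = 1/(ωC) = 142.2 Ω
Net reactance X = X_L − X_C = 260.4 Ω
Z = 107.0 + j260.4 Ω
|Z| = √(107.0² + 260.4²) = 281.5 Ω
∠Z = arctan(260.4/107.0) = 67.66°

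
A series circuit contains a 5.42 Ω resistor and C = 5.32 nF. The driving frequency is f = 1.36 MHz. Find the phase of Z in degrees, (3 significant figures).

-76.2°

ω = 2πf = 8.545e+06 rad/s
X_C = 1/(ωC) = 22.0 Ω
Z = 5.42 − j22.0 Ω
|Z| = √(5.42² + 22.0²) = 22.7 Ω
∠Z = arctan(-22.0/5.42) = -76.2°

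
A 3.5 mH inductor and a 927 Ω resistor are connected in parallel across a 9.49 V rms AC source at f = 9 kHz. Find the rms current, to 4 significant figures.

49.03 mA

ω = 2πf = 56550 rad/s
X_L = ωL = 197.9 Ω
Parallel: admittances add. Y = 1/R + 1/(jωL)
Y = (0.001079 − j0.005053) S
|Y| = 0.005166 S → |Z| = 1/|Y| = 193.6 Ω, ∠Z = −∠Y = 77.95°
I = V/|Z| = 9.49/193.6 = 49.03 mA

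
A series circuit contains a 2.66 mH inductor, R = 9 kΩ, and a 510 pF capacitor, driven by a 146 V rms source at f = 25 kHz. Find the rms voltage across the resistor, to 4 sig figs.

87.30 V

ω = 2πf = 157100 rad/s
X_L = ωL = 417.8 Ω
X_C = 1/(ωC) = 12480 Ω
Net reactance X = X_L − X_C = -12060 Ω
Z = 9000 − j12060 Ω
|Z| = √(9000² + 12060²) = 15050 Ω
I = V/|Z| = 9.700 mA
V_R = I·|Z_R| = 0.009700 × 9000 = 87.30 V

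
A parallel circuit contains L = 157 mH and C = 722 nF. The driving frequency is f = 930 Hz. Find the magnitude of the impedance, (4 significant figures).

319.6 Ω

ω = 2πf = 5843 rad/s
X_L = ωL = 917.4 Ω
X_C = 1/(ωC) = 237.0 Ω
Parallel: admittances add. Y = 1/(jωL) + jωC
Y = (0 + j0.003129) S
|Y| = 0.003129 S → |Z| = 1/|Y| = 319.6 Ω, ∠Z = −∠Y = -90.00°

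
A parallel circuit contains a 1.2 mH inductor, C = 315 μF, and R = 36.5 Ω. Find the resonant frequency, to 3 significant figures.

259 Hz

ω₀ = 1/√(LC) = 1/√(0.0012 × 0.000315) = 1627 rad/s
f₀ = ω₀/(2π) = 259 Hz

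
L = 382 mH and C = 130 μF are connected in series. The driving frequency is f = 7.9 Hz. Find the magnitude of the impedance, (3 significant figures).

136 Ω

ω = 2πf = 49.64 rad/s
X_L = ωL = 19.0 Ω
X_C = 1/(ωC) = 155 Ω
Net reactance X = X_L − X_C = -136 Ω
Z = − j136 Ω
|Z| = √(0² + 136²) = 136 Ω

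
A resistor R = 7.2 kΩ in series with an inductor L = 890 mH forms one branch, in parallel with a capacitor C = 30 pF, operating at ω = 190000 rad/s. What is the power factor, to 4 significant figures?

0.7780

X_L = ωL = 169100 Ω
X_C = 1/(ωC) = 175400 Ω
Branch 1 (R+jX_L): Z₁ = 7200 + j169100 Ω, |Z₁| = 169300 Ω
Branch 2 (−jX_C): Z₂ = −j175400 Ω
Parallel: Z = Z₁Z₂/(Z₁+Z₂), |Z| = 3.095e+06 Ω, ∠Z = 38.92°
cos φ = cos(38.92°) = 0.7780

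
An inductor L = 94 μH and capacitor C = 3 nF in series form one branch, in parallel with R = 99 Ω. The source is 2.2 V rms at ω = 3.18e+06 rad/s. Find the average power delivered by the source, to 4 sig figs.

48.89 mW

X_L = ωL = 298.9 Ω
X_C = 1/(ωC) = 104.8 Ω
Branch 1: Z₁ = R = 99.00 Ω
Branch 2 (series LC): Z₂ = j(X_L − X_C) = j194.1 Ω
Parallel: Z = Z₁Z₂/(Z₁+Z₂), |Z| = 88.19 Ω, ∠Z = 27.02°
I = V/|Z| = 24.95 mA
P = VI cos φ = 2.2 × 0.02495 × cos(27.02°) = 48.89 mW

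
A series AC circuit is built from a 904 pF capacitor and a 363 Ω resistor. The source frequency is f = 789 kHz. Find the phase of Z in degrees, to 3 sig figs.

-31.6°

ω = 2πf = 4.957e+06 rad/s
X_C = 1/(ωC) = 223 Ω
Z = 363 − j223 Ω
|Z| = √(363² + 223²) = 426 Ω
∠Z = arctan(-223/363) = -31.6°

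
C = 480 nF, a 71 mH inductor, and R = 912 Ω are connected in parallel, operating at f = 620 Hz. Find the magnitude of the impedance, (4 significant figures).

485.1 Ω

ω = 2πf = 3896 rad/s
X_L = ωL = 276.6 Ω
X_C = 1/(ωC) = 534.8 Ω
Parallel: admittances add. Y = 1/R + 1/(jωL) + jωC
Y = (0.001096 − j0.001746) S
|Y| = 0.002061 S → |Z| = 1/|Y| = 485.1 Ω, ∠Z = −∠Y = 57.87°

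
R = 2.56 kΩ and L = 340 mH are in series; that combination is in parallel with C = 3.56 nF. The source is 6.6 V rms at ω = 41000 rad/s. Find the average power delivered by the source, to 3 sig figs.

555 μW

X_L = ωL = 13900 Ω
X_C = 1/(ωC) = 6850 Ω
Branch 1 (R+jX_L): Z₁ = 2560 + j13900 Ω, |Z₁| = 14200 Ω
Branch 2 (−jX_C): Z₂ = −j6850 Ω
Parallel: Z = Z₁Z₂/(Z₁+Z₂), |Z| = 12900 Ω, ∠Z = -80.5°
I = V/|Z| = 512 μA
P = VI cos φ = 6.6 × 0.000512 × cos(-80.5°) = 555 μW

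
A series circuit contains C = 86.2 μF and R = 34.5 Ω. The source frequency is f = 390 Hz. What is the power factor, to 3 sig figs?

ω = 2πf = 2450 rad/s
X_C = 1/(ωC) = 4.73 Ω
Z = 34.5 − j4.73 Ω
|Z| = √(34.5² + 4.73²) = 34.8 Ω
∠Z = arctan(-4.73/34.5) = -7.81°
cos φ = cos(-7.81°) = 0.991

0.991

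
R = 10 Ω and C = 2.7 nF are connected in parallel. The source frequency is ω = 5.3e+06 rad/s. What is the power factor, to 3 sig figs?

X_C = 1/(ωC) = 69.9 Ω
Parallel: admittances add. Y = 1/R + jωC
Y = (0.100 + j0.0143) S
|Y| = 0.101 S → |Z| = 1/|Y| = 9.90 Ω, ∠Z = −∠Y = -8.14°
cos φ = cos(-8.14°) = 0.990

0.990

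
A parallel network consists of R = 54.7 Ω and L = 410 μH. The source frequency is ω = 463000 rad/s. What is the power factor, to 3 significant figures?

0.961

X_L = ωL = 190 Ω
Parallel: admittances add. Y = 1/R + 1/(jωL)
Y = (0.0183 − j0.00527) S
|Y| = 0.0190 S → |Z| = 1/|Y| = 52.6 Ω, ∠Z = −∠Y = 16.1°
cos φ = cos(16.1°) = 0.961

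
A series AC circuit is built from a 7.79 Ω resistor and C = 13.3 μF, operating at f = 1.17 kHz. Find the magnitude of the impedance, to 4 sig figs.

ω = 2πf = 7351 rad/s
X_C = 1/(ωC) = 10.23 Ω
Z = 7.790 − j10.23 Ω
|Z| = √(7.790² + 10.23²) = 12.86 Ω

12.86 Ω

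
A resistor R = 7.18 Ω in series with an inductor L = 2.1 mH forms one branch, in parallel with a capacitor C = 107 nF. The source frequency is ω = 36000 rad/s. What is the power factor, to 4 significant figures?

X_L = ωL = 75.60 Ω
X_C = 1/(ωC) = 259.6 Ω
Branch 1 (R+jX_L): Z₁ = 7.180 + j75.60 Ω, |Z₁| = 75.94 Ω
Branch 2 (−jX_C): Z₂ = −j259.6 Ω
Parallel: Z = Z₁Z₂/(Z₁+Z₂), |Z| = 107.1 Ω, ∠Z = 82.34°
cos φ = cos(82.34°) = 0.1333

0.1333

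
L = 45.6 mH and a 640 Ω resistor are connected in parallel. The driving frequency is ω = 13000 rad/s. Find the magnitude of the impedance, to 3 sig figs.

435 Ω

X_L = ωL = 593 Ω
Parallel: admittances add. Y = 1/R + 1/(jωL)
Y = (0.00156 − j0.00169) S
|Y| = 0.00230 S → |Z| = 1/|Y| = 435 Ω, ∠Z = −∠Y = 47.2°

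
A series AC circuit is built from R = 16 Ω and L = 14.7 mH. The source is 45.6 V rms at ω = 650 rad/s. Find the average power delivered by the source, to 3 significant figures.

X_L = ωL = 9.55 Ω
Z = 16.0 + j9.55 Ω
|Z| = √(16.0² + 9.55²) = 18.6 Ω
∠Z = arctan(9.55/16.0) = 30.8°
I = V/|Z| = 2.45 A
P = VI cos φ = 45.6 × 2.45 × cos(30.8°) = 95.8 W

95.8 W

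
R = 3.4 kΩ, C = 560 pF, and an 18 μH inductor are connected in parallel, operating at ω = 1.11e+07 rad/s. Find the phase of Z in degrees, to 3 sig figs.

X_L = ωL = 200 Ω
X_C = 1/(ωC) = 161 Ω
Parallel: admittances add. Y = 1/R + 1/(jωL) + jωC
Y = (0.000294 + j0.00121) S
|Y| = 0.00125 S → |Z| = 1/|Y| = 802 Ω, ∠Z = −∠Y = -76.3°

-76.3°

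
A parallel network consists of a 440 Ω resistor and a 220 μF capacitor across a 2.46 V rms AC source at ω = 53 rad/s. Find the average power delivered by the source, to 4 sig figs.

X_C = 1/(ωC) = 85.76 Ω
Parallel: admittances add. Y = 1/R + jωC
Y = (0.002273 + j0.01166) S
|Y| = 0.01188 S → |Z| = 1/|Y| = 84.18 Ω, ∠Z = −∠Y = -78.97°
I = V/|Z| = 29.22 mA
P = VI cos φ = 2.46 × 0.02922 × cos(-78.97°) = 13.75 mW

13.75 mW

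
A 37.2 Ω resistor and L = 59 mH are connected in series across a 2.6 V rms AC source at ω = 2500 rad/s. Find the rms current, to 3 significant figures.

X_L = ωL = 148 Ω
Z = 37.2 + j148 Ω
|Z| = √(37.2² + 148²) = 152 Ω
I = V/|Z| = 2.6/152 = 17.1 mA

17.1 mA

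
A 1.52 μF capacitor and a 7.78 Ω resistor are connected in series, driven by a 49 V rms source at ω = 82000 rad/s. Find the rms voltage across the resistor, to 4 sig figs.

X_C = 1/(ωC) = 8.023 Ω
Z = 7.780 − j8.023 Ω
|Z| = √(7.780² + 8.023²) = 11.18 Ω
I = V/|Z| = 4.384 A
V_R = I·|Z_R| = 4.384 × 7.780 = 34.11 V

34.11 V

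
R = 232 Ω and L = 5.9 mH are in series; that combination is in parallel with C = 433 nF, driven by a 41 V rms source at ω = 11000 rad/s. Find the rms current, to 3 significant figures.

222 mA

X_L = ωL = 64.9 Ω
X_C = 1/(ωC) = 210 Ω
Branch 1 (R+jX_L): Z₁ = 232 + j64.9 Ω, |Z₁| = 241 Ω
Branch 2 (−jX_C): Z₂ = −j210 Ω
Parallel: Z = Z₁Z₂/(Z₁+Z₂), |Z| = 185 Ω, ∠Z = -42.4°
I = V/|Z| = 41/185 = 222 mA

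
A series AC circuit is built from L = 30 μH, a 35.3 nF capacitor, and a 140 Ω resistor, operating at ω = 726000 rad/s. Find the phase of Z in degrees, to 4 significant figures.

-7.020°

X_L = ωL = 21.78 Ω
X_C = 1/(ωC) = 39.02 Ω
Net reactance X = X_L − X_C = -17.24 Ω
Z = 140.0 − j17.24 Ω
|Z| = √(140.0² + 17.24²) = 141.1 Ω
∠Z = arctan(-17.24/140.0) = -7.020°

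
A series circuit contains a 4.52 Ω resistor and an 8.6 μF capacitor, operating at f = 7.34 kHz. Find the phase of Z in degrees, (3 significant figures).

-29.2°

ω = 2πf = 46120 rad/s
X_C = 1/(ωC) = 2.52 Ω
Z = 4.52 − j2.52 Ω
|Z| = √(4.52² + 2.52²) = 5.18 Ω
∠Z = arctan(-2.52/4.52) = -29.2°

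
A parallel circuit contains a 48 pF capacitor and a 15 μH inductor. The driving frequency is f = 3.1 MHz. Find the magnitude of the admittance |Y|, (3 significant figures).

2.49 mS

ω = 2πf = 1.948e+07 rad/s
X_L = ωL = 292 Ω
X_C = 1/(ωC) = 1070 Ω
Parallel: admittances add. Y = 1/(jωL) + jωC
Y = (0 − j0.00249) S
|Y| = 0.00249 S → |Z| = 1/|Y| = 402 Ω, ∠Z = −∠Y = 90.0°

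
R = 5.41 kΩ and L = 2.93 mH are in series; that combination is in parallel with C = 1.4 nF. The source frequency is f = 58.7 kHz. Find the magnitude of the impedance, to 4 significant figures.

ω = 2πf = 368800 rad/s
X_L = ωL = 1081 Ω
X_C = 1/(ωC) = 1937 Ω
Branch 1 (R+jX_L): Z₁ = 5410 + j1081 Ω, |Z₁| = 5517 Ω
Branch 2 (−jX_C): Z₂ = −j1937 Ω
Parallel: Z = Z₁Z₂/(Z₁+Z₂), |Z| = 1951 Ω, ∠Z = -69.71°

1951 Ω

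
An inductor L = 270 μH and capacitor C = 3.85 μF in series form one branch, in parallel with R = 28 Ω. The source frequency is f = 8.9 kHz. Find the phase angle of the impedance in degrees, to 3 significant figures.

69.5°

ω = 2πf = 55920 rad/s
X_L = ωL = 15.1 Ω
X_C = 1/(ωC) = 4.64 Ω
Branch 1: Z₁ = R = 28.0 Ω
Branch 2 (series LC): Z₂ = j(X_L − X_C) = j10.5 Ω
Parallel: Z = Z₁Z₂/(Z₁+Z₂), |Z| = 9.79 Ω, ∠Z = 69.5°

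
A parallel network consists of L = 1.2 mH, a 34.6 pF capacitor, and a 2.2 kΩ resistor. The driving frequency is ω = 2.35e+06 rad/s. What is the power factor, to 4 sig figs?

0.8570

X_L = ωL = 2820 Ω
X_C = 1/(ωC) = 12300 Ω
Parallel: admittances add. Y = 1/R + 1/(jωL) + jωC
Y = (0.0004545 − j0.0002733) S
|Y| = 0.0005304 S → |Z| = 1/|Y| = 1885 Ω, ∠Z = −∠Y = 31.02°
cos φ = cos(31.02°) = 0.8570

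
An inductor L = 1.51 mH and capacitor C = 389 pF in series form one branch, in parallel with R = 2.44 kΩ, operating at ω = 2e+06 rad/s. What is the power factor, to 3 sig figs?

X_L = ωL = 3020 Ω
X_C = 1/(ωC) = 1290 Ω
Branch 1: Z₁ = R = 2440 Ω
Branch 2 (series LC): Z₂ = j(X_L − X_C) = j1730 Ω
Parallel: Z = Z₁Z₂/(Z₁+Z₂), |Z| = 1410 Ω, ∠Z = 54.6°
cos φ = cos(54.6°) = 0.579

0.579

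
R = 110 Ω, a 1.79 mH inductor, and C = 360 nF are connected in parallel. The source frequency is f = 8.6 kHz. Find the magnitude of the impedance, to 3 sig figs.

ω = 2πf = 54040 rad/s
X_L = ωL = 96.7 Ω
X_C = 1/(ωC) = 51.4 Ω
Parallel: admittances add. Y = 1/R + 1/(jωL) + jωC
Y = (0.00909 + j0.00911) S
|Y| = 0.0129 S → |Z| = 1/|Y| = 77.7 Ω, ∠Z = −∠Y = -45.1°

77.7 Ω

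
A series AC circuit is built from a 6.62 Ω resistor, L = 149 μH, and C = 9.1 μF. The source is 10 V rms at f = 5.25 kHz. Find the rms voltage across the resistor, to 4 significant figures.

9.726 V

ω = 2πf = 32990 rad/s
X_L = ωL = 4.915 Ω
X_C = 1/(ωC) = 3.331 Ω
Net reactance X = X_L − X_C = 1.584 Ω
Z = 6.620 + j1.584 Ω
|Z| = √(6.620² + 1.584²) = 6.807 Ω
I = V/|Z| = 1.469 A
V_R = I·|Z_R| = 1.469 × 6.620 = 9.726 V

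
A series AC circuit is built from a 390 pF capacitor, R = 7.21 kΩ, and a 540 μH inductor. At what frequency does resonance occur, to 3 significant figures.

ω₀ = 1/√(LC) = 1/√(0.00054 × 3.9e-10) = 2.179e+06 rad/s
f₀ = ω₀/(2π) = 347 kHz

347 kHz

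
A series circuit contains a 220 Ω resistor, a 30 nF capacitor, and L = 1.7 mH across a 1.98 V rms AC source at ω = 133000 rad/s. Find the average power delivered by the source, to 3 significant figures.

17.6 mW

X_L = ωL = 226 Ω
X_C = 1/(ωC) = 251 Ω
Net reactance X = X_L − X_C = -24.5 Ω
Z = 220 − j24.5 Ω
|Z| = √(220² + 24.5²) = 221 Ω
∠Z = arctan(-24.5/220) = -6.36°
I = V/|Z| = 8.94 mA
P = VI cos φ = 1.98 × 0.00894 × cos(-6.36°) = 17.6 mW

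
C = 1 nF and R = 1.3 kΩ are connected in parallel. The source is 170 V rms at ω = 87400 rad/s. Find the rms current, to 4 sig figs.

131.6 mA

X_C = 1/(ωC) = 11440 Ω
Parallel: admittances add. Y = 1/R + jωC
Y = (0.0007692 + j8.74e-05) S
|Y| = 0.0007742 S → |Z| = 1/|Y| = 1292 Ω, ∠Z = −∠Y = -6.482°
I = V/|Z| = 170/1292 = 131.6 mA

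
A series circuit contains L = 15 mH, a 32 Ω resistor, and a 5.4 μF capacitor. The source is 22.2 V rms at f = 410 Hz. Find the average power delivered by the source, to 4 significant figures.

7.407 W

ω = 2πf = 2576 rad/s
X_L = ωL = 38.64 Ω
X_C = 1/(ωC) = 71.89 Ω
Net reactance X = X_L − X_C = -33.24 Ω
Z = 32.00 − j33.24 Ω
|Z| = √(32.00² + 33.24²) = 46.14 Ω
∠Z = arctan(-33.24/32.00) = -46.09°
I = V/|Z| = 481.1 mA
P = VI cos φ = 22.2 × 0.4811 × cos(-46.09°) = 7.407 W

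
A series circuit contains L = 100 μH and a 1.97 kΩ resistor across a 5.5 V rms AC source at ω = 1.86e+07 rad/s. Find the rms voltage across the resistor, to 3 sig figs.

4.00 V

X_L = ωL = 1860 Ω
Z = 1970 + j1860 Ω
|Z| = √(1970² + 1860²) = 2710 Ω
I = V/|Z| = 2.03 mA
V_R = I·|Z_R| = 0.00203 × 1970 = 4.00 V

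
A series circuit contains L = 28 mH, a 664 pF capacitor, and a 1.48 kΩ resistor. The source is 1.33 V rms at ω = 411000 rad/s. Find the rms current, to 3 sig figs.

X_L = ωL = 11500 Ω
X_C = 1/(ωC) = 3660 Ω
Net reactance X = X_L − X_C = 7840 Ω
Z = 1480 + j7840 Ω
|Z| = √(1480² + 7840²) = 7980 Ω
I = V/|Z| = 1.33/7980 = 167 μA

167 μA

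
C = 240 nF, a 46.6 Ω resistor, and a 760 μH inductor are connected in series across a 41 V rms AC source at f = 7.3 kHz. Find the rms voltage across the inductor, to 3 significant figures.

19.6 V

ω = 2πf = 45870 rad/s
X_L = ωL = 34.9 Ω
X_C = 1/(ωC) = 90.8 Ω
Net reactance X = X_L − X_C = -56.0 Ω
Z = 46.6 − j56.0 Ω
|Z| = √(46.6² + 56.0²) = 72.8 Ω
I = V/|Z| = 563 mA
V_L = I·|Z_L| = 0.563 × 34.9 = 19.6 V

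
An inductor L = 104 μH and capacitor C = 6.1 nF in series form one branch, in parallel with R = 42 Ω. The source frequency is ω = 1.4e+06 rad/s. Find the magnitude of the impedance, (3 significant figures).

X_L = ωL = 146 Ω
X_C = 1/(ωC) = 117 Ω
Branch 1: Z₁ = R = 42.0 Ω
Branch 2 (series LC): Z₂ = j(X_L − X_C) = j28.5 Ω
Parallel: Z = Z₁Z₂/(Z₁+Z₂), |Z| = 23.6 Ω, ∠Z = 55.8°

23.6 Ω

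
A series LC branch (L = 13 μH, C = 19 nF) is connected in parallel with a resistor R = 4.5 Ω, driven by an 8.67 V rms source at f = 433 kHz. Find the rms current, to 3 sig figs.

ω = 2πf = 2.721e+06 rad/s
X_L = ωL = 35.4 Ω
X_C = 1/(ωC) = 19.3 Ω
Branch 1: Z₁ = R = 4.50 Ω
Branch 2 (series LC): Z₂ = j(X_L − X_C) = j16.0 Ω
Parallel: Z = Z₁Z₂/(Z₁+Z₂), |Z| = 4.33 Ω, ∠Z = 15.7°
I = V/|Z| = 8.67/4.33 = 2.00 A

2.00 A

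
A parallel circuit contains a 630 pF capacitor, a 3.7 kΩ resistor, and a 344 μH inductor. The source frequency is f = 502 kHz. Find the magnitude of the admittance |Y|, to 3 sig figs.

1.10 mS

ω = 2πf = 3.154e+06 rad/s
X_L = ωL = 1090 Ω
X_C = 1/(ωC) = 503 Ω
Parallel: admittances add. Y = 1/R + 1/(jωL) + jωC
Y = (0.000270 + j0.00107) S
|Y| = 0.00110 S → |Z| = 1/|Y| = 910 Ω, ∠Z = −∠Y = -75.8°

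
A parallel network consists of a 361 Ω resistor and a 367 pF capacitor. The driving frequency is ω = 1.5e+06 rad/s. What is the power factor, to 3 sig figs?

X_C = 1/(ωC) = 1820 Ω
Parallel: admittances add. Y = 1/R + jωC
Y = (0.00277 + j0.000550) S
|Y| = 0.00282 S → |Z| = 1/|Y| = 354 Ω, ∠Z = −∠Y = -11.2°
cos φ = cos(-11.2°) = 0.981

0.981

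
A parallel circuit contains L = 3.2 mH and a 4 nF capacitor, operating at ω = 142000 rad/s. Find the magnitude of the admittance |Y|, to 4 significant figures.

1.633 mS

X_L = ωL = 454.4 Ω
X_C = 1/(ωC) = 1761 Ω
Parallel: admittances add. Y = 1/(jωL) + jωC
Y = (0 − j0.001633) S
|Y| = 0.001633 S → |Z| = 1/|Y| = 612.5 Ω, ∠Z = −∠Y = 90.00°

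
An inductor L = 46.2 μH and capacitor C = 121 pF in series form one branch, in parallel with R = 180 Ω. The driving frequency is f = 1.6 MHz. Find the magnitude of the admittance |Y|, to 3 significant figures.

ω = 2πf = 1.005e+07 rad/s
X_L = ωL = 464 Ω
X_C = 1/(ωC) = 822 Ω
Branch 1: Z₁ = R = 180 Ω
Branch 2 (series LC): Z₂ = j(X_L − X_C) = −j358 Ω
Parallel: Z = Z₁Z₂/(Z₁+Z₂), |Z| = 161 Ω, ∠Z = -26.7°
|Y| = 1/|Z| = 6.22 mS

6.22 mS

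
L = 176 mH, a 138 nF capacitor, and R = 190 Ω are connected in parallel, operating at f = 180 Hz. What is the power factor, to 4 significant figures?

0.7341

ω = 2πf = 1131 rad/s
X_L = ωL = 199.1 Ω
X_C = 1/(ωC) = 6407 Ω
Parallel: admittances add. Y = 1/R + 1/(jωL) + jωC
Y = (0.005263 − j0.004868) S
|Y| = 0.007169 S → |Z| = 1/|Y| = 139.5 Ω, ∠Z = −∠Y = 42.76°
cos φ = cos(42.76°) = 0.7341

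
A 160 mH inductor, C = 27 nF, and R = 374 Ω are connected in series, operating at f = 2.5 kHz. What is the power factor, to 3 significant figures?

0.923

ω = 2πf = 15710 rad/s
X_L = ωL = 2510 Ω
X_C = 1/(ωC) = 2360 Ω
Net reactance X = X_L − X_C = 155 Ω
Z = 374 + j155 Ω
|Z| = √(374² + 155²) = 405 Ω
∠Z = arctan(155/374) = 22.6°
cos φ = cos(22.6°) = 0.923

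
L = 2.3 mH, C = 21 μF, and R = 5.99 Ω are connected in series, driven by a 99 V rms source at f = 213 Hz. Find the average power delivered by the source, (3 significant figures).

ω = 2πf = 1338 rad/s
X_L = ωL = 3.08 Ω
X_C = 1/(ωC) = 35.6 Ω
Net reactance X = X_L − X_C = -32.5 Ω
Z = 5.99 − j32.5 Ω
|Z| = √(5.99² + 32.5²) = 33.1 Ω
∠Z = arctan(-32.5/5.99) = -79.6°
I = V/|Z| = 3.00 A
P = VI cos φ = 99 × 3.00 × cos(-79.6°) = 53.7 W

53.7 W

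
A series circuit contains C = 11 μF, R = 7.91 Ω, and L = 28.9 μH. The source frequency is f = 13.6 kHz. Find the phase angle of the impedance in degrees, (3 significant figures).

10.1°

ω = 2πf = 85450 rad/s
X_L = ωL = 2.47 Ω
X_C = 1/(ωC) = 1.06 Ω
Net reactance X = X_L − X_C = 1.41 Ω
Z = 7.91 + j1.41 Ω
|Z| = √(7.91² + 1.41²) = 8.03 Ω
∠Z = arctan(1.41/7.91) = 10.1°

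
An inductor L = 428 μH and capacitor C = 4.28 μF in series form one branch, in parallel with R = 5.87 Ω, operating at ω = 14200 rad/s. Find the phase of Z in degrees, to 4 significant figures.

-29.50°

X_L = ωL = 6.078 Ω
X_C = 1/(ωC) = 16.45 Ω
Branch 1: Z₁ = R = 5.870 Ω
Branch 2 (series LC): Z₂ = j(X_L − X_C) = −j10.38 Ω
Parallel: Z = Z₁Z₂/(Z₁+Z₂), |Z| = 5.109 Ω, ∠Z = -29.50°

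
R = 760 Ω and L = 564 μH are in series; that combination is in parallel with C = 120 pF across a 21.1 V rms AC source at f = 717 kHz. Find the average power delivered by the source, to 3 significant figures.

48.1 mW

ω = 2πf = 4.505e+06 rad/s
X_L = ωL = 2540 Ω
X_C = 1/(ωC) = 1850 Ω
Branch 1 (R+jX_L): Z₁ = 760 + j2540 Ω, |Z₁| = 2650 Ω
Branch 2 (−jX_C): Z₂ = −j1850 Ω
Parallel: Z = Z₁Z₂/(Z₁+Z₂), |Z| = 4780 Ω, ∠Z = -58.9°
I = V/|Z| = 4.42 mA
P = VI cos φ = 21.1 × 0.00442 × cos(-58.9°) = 48.1 mW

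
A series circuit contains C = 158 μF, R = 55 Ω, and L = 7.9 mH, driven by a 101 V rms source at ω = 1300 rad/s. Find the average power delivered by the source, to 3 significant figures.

X_L = ωL = 10.3 Ω
X_C = 1/(ωC) = 4.87 Ω
Net reactance X = X_L − X_C = 5.40 Ω
Z = 55.0 + j5.40 Ω
|Z| = √(55.0² + 5.40²) = 55.3 Ω
∠Z = arctan(5.40/55.0) = 5.61°
I = V/|Z| = 1.83 A
P = VI cos φ = 101 × 1.83 × cos(5.61°) = 184 W

184 W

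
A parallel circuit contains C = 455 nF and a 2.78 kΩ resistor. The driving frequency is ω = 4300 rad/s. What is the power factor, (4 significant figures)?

X_C = 1/(ωC) = 511.1 Ω
Parallel: admittances add. Y = 1/R + jωC
Y = (0.0003597 + j0.001956) S
|Y| = 0.001989 S → |Z| = 1/|Y| = 502.7 Ω, ∠Z = −∠Y = -79.58°
cos φ = cos(-79.58°) = 0.1808

0.1808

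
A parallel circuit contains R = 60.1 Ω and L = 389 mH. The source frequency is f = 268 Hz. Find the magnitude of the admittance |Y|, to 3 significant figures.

ω = 2πf = 1684 rad/s
X_L = ωL = 655 Ω
Parallel: admittances add. Y = 1/R + 1/(jωL)
Y = (0.0166 − j0.00153) S
|Y| = 0.0167 S → |Z| = 1/|Y| = 59.8 Ω, ∠Z = −∠Y = 5.24°

16.7 mS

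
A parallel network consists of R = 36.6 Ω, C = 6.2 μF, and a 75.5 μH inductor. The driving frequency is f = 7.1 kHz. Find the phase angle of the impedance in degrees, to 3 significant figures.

ω = 2πf = 44610 rad/s
X_L = ωL = 3.37 Ω
X_C = 1/(ωC) = 3.62 Ω
Parallel: admittances add. Y = 1/R + 1/(jωL) + jωC
Y = (0.0273 − j0.0203) S
|Y| = 0.0340 S → |Z| = 1/|Y| = 29.4 Ω, ∠Z = −∠Y = 36.6°

36.6°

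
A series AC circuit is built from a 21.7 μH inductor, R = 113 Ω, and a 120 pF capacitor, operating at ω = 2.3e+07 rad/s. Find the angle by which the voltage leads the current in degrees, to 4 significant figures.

50.44°

X_L = ωL = 499.1 Ω
X_C = 1/(ωC) = 362.3 Ω
Net reactance X = X_L − X_C = 136.8 Ω
Z = 113.0 + j136.8 Ω
|Z| = √(113.0² + 136.8²) = 177.4 Ω
∠Z = arctan(136.8/113.0) = 50.44°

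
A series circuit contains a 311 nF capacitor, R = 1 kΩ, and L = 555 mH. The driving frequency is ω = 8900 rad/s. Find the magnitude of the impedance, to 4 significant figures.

X_L = ωL = 4940 Ω
X_C = 1/(ωC) = 361.3 Ω
Net reactance X = X_L − X_C = 4578 Ω
Z = 1000 + j4578 Ω
|Z| = √(1000² + 4578²) = 4686 Ω

4686 Ω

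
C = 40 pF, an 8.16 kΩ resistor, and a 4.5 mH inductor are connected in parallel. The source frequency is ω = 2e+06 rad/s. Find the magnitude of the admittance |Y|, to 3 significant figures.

126 μS

X_L = ωL = 9000 Ω
X_C = 1/(ωC) = 12500 Ω
Parallel: admittances add. Y = 1/R + 1/(jωL) + jωC
Y = (0.000123 − j3.11e-05) S
|Y| = 0.000126 S → |Z| = 1/|Y| = 7910 Ω, ∠Z = −∠Y = 14.2°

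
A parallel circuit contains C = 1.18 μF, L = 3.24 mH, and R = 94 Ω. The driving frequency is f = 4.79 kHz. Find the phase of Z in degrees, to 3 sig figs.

-67.2°

ω = 2πf = 30100 rad/s
X_L = ωL = 97.5 Ω
X_C = 1/(ωC) = 28.2 Ω
Parallel: admittances add. Y = 1/R + 1/(jωL) + jωC
Y = (0.0106 + j0.0253) S
|Y| = 0.0274 S → |Z| = 1/|Y| = 36.5 Ω, ∠Z = −∠Y = -67.2°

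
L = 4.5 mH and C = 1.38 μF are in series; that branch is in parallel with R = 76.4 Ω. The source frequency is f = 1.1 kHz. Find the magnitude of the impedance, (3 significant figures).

53.1 Ω

ω = 2πf = 6912 rad/s
X_L = ωL = 31.1 Ω
X_C = 1/(ωC) = 105 Ω
Branch 1: Z₁ = R = 76.4 Ω
Branch 2 (series LC): Z₂ = j(X_L − X_C) = −j73.7 Ω
Parallel: Z = Z₁Z₂/(Z₁+Z₂), |Z| = 53.1 Ω, ∠Z = -46.0°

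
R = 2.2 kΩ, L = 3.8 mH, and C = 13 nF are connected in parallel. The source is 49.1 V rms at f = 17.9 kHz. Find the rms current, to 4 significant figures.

ω = 2πf = 112500 rad/s
X_L = ωL = 427.4 Ω
X_C = 1/(ωC) = 683.9 Ω
Parallel: admittances add. Y = 1/R + 1/(jωL) + jωC
Y = (0.0004545 − j0.0008777) S
|Y| = 0.0009884 S → |Z| = 1/|Y| = 1012 Ω, ∠Z = −∠Y = 62.62°
I = V/|Z| = 49.1/1012 = 48.53 mA

48.53 mA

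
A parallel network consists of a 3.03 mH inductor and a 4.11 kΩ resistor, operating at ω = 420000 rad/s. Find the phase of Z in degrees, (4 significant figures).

72.80°

X_L = ωL = 1273 Ω
Parallel: admittances add. Y = 1/R + 1/(jωL)
Y = (0.0002433 − j0.0007858) S
|Y| = 0.0008226 S → |Z| = 1/|Y| = 1216 Ω, ∠Z = −∠Y = 72.80°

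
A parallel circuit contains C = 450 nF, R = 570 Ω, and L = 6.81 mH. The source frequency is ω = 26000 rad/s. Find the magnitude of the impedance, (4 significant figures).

X_L = ωL = 177.1 Ω
X_C = 1/(ωC) = 85.47 Ω
Parallel: admittances add. Y = 1/R + 1/(jωL) + jωC
Y = (0.001754 + j0.006052) S
|Y| = 0.006301 S → |Z| = 1/|Y| = 158.7 Ω, ∠Z = −∠Y = -73.83°

158.7 Ω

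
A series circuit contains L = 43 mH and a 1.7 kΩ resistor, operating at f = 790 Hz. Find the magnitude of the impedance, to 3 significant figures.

1710 Ω

ω = 2πf = 4964 rad/s
X_L = ωL = 213 Ω
Z = 1700 + j213 Ω
|Z| = √(1700² + 213²) = 1710 Ω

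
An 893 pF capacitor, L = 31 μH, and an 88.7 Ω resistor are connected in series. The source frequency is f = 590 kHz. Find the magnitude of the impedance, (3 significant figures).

207 Ω

ω = 2πf = 3.707e+06 rad/s
X_L = ωL = 115 Ω
X_C = 1/(ωC) = 302 Ω
Net reactance X = X_L − X_C = -187 Ω
Z = 88.7 − j187 Ω
|Z| = √(88.7² + 187²) = 207 Ω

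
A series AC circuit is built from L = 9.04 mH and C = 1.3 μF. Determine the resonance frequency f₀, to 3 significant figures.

1.47 kHz

ω₀ = 1/√(LC) = 1/√(0.00904 × 1.3e-06) = 9225 rad/s
f₀ = ω₀/(2π) = 1.47 kHz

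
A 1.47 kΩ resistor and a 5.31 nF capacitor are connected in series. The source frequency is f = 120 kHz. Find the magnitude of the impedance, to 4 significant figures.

1491 Ω

ω = 2πf = 754000 rad/s
X_C = 1/(ωC) = 249.8 Ω
Z = 1470 − j249.8 Ω
|Z| = √(1470² + 249.8²) = 1491 Ω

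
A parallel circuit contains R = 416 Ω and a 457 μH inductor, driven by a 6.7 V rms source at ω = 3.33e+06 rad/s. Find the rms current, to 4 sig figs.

16.70 mA

X_L = ωL = 1522 Ω
Parallel: admittances add. Y = 1/R + 1/(jωL)
Y = (0.002404 − j0.0006571) S
|Y| = 0.002492 S → |Z| = 1/|Y| = 401.3 Ω, ∠Z = −∠Y = 15.29°
I = V/|Z| = 6.7/401.3 = 16.70 mA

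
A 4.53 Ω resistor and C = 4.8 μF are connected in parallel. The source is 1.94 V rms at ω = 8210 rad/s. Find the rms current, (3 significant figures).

X_C = 1/(ωC) = 25.4 Ω
Parallel: admittances add. Y = 1/R + jωC
Y = (0.221 + j0.0394) S
|Y| = 0.224 S → |Z| = 1/|Y| = 4.46 Ω, ∠Z = −∠Y = -10.1°
I = V/|Z| = 1.94/4.46 = 435 mA

435 mA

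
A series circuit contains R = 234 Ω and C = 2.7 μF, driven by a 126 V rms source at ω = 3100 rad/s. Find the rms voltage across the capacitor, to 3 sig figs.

X_C = 1/(ωC) = 119 Ω
Z = 234 − j119 Ω
|Z| = √(234² + 119²) = 263 Ω
I = V/|Z| = 480 mA
V_C = I·|Z_C| = 0.480 × 119 = 57.3 V

57.3 V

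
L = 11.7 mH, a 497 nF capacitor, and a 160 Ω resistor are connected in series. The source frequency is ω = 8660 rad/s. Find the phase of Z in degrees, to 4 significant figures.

-39.31°

X_L = ωL = 101.3 Ω
X_C = 1/(ωC) = 232.3 Ω
Net reactance X = X_L − X_C = -131.0 Ω
Z = 160.0 − j131.0 Ω
|Z| = √(160.0² + 131.0²) = 206.8 Ω
∠Z = arctan(-131.0/160.0) = -39.31°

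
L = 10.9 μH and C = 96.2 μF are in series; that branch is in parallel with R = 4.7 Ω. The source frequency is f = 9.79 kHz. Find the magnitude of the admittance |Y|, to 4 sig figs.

ω = 2πf = 61510 rad/s
X_L = ωL = 0.6705 Ω
X_C = 1/(ωC) = 0.1690 Ω
Branch 1: Z₁ = R = 4.700 Ω
Branch 2 (series LC): Z₂ = j(X_L − X_C) = j0.5015 Ω
Parallel: Z = Z₁Z₂/(Z₁+Z₂), |Z| = 0.4987 Ω, ∠Z = 83.91°
|Y| = 1/|Z| = 2.005 S

2.005 S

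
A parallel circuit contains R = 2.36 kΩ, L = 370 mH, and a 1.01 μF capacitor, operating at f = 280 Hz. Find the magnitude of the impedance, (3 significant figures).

2050 Ω

ω = 2πf = 1759 rad/s
X_L = ωL = 651 Ω
X_C = 1/(ωC) = 563 Ω
Parallel: admittances add. Y = 1/R + 1/(jωL) + jωC
Y = (0.000424 + j0.000241) S
|Y| = 0.000487 S → |Z| = 1/|Y| = 2050 Ω, ∠Z = −∠Y = -29.6°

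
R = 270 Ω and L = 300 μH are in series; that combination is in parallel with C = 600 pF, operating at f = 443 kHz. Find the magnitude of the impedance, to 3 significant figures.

ω = 2πf = 2.783e+06 rad/s
X_L = ωL = 835 Ω
X_C = 1/(ωC) = 599 Ω
Branch 1 (R+jX_L): Z₁ = 270 + j835 Ω, |Z₁| = 878 Ω
Branch 2 (−jX_C): Z₂ = −j599 Ω
Parallel: Z = Z₁Z₂/(Z₁+Z₂), |Z| = 1460 Ω, ∠Z = -59.1°

1460 Ω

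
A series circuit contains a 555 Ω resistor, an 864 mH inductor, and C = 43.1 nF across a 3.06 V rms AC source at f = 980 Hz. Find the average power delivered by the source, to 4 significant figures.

ω = 2πf = 6158 rad/s
X_L = ωL = 5320 Ω
X_C = 1/(ωC) = 3768 Ω
Net reactance X = X_L − X_C = 1552 Ω
Z = 555.0 + j1552 Ω
|Z| = √(555.0² + 1552²) = 1648 Ω
∠Z = arctan(1552/555.0) = 70.32°
I = V/|Z| = 1.856 mA
P = VI cos φ = 3.06 × 0.001856 × cos(70.32°) = 1.913 mW

1.913 mW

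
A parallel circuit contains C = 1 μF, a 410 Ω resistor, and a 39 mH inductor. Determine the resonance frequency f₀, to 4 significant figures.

805.9 Hz

ω₀ = 1/√(LC) = 1/√(0.039 × 1e-06) = 5064 rad/s
f₀ = ω₀/(2π) = 805.9 Hz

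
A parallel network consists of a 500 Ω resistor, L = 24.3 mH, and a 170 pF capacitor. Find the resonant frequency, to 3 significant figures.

78.3 kHz

ω₀ = 1/√(LC) = 1/√(0.0243 × 1.7e-10) = 492000 rad/s
f₀ = ω₀/(2π) = 78.3 kHz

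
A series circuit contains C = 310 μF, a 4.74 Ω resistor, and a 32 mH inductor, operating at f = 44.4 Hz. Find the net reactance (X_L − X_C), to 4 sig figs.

-2.636 Ω

ω = 2πf = 279.0 rad/s
X_L = ωL = 8.927 Ω
X_C = 1/(ωC) = 11.56 Ω
X = 8.927 − 11.56 = -2.636 Ω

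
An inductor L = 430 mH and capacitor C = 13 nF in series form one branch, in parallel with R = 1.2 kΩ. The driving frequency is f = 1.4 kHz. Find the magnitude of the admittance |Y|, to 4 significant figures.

ω = 2πf = 8796 rad/s
X_L = ωL = 3782 Ω
X_C = 1/(ωC) = 8745 Ω
Branch 1: Z₁ = R = 1200 Ω
Branch 2 (series LC): Z₂ = j(X_L − X_C) = −j4962 Ω
Parallel: Z = Z₁Z₂/(Z₁+Z₂), |Z| = 1166 Ω, ∠Z = -13.59°
|Y| = 1/|Z| = 857.4 μS

857.4 μS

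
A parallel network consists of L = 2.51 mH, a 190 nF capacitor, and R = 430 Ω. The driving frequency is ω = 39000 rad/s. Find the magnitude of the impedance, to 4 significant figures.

X_L = ωL = 97.89 Ω
X_C = 1/(ωC) = 135.0 Ω
Parallel: admittances add. Y = 1/R + 1/(jωL) + jωC
Y = (0.002326 − j0.002806) S
|Y| = 0.003644 S → |Z| = 1/|Y| = 274.4 Ω, ∠Z = −∠Y = 50.34°

274.4 Ω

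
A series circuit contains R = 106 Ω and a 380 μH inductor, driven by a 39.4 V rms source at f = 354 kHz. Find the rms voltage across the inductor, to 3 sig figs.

ω = 2πf = 2.224e+06 rad/s
X_L = ωL = 845 Ω
Z = 106 + j845 Ω
|Z| = √(106² + 845²) = 852 Ω
I = V/|Z| = 46.3 mA
V_L = I·|Z_L| = 0.0463 × 845 = 39.1 V

39.1 V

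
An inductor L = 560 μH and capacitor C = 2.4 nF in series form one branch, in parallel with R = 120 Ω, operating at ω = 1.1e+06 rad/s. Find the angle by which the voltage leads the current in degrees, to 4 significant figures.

X_L = ωL = 616.0 Ω
X_C = 1/(ωC) = 378.8 Ω
Branch 1: Z₁ = R = 120.0 Ω
Branch 2 (series LC): Z₂ = j(X_L − X_C) = j237.2 Ω
Parallel: Z = Z₁Z₂/(Z₁+Z₂), |Z| = 107.1 Ω, ∠Z = 26.83°

26.83°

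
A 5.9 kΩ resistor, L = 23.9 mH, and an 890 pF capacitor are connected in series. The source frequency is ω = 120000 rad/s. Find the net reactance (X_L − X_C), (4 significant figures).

X_L = ωL = 2868 Ω
X_C = 1/(ωC) = 9363 Ω
X = 2868 − 9363 = -6495 Ω

-6495 Ω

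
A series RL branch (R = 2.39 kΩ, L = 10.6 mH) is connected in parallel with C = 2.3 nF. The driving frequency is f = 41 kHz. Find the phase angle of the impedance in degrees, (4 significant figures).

ω = 2πf = 257600 rad/s
X_L = ωL = 2731 Ω
X_C = 1/(ωC) = 1688 Ω
Branch 1 (R+jX_L): Z₁ = 2390 + j2731 Ω, |Z₁| = 3629 Ω
Branch 2 (−jX_C): Z₂ = −j1688 Ω
Parallel: Z = Z₁Z₂/(Z₁+Z₂), |Z| = 2349 Ω, ∠Z = -64.77°

-64.77°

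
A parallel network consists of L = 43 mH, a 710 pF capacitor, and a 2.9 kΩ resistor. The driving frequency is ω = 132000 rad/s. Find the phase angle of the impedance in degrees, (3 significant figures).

13.4°

X_L = ωL = 5680 Ω
X_C = 1/(ωC) = 10700 Ω
Parallel: admittances add. Y = 1/R + 1/(jωL) + jωC
Y = (0.000345 − j8.25e-05) S
|Y| = 0.000355 S → |Z| = 1/|Y| = 2820 Ω, ∠Z = −∠Y = 13.4°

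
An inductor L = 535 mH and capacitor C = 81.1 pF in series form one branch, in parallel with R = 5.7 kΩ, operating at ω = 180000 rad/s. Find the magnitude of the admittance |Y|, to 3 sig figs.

179 μS

X_L = ωL = 96300 Ω
X_C = 1/(ωC) = 68500 Ω
Branch 1: Z₁ = R = 5700 Ω
Branch 2 (series LC): Z₂ = j(X_L − X_C) = j27800 Ω
Parallel: Z = Z₁Z₂/(Z₁+Z₂), |Z| = 5580 Ω, ∠Z = 11.6°
|Y| = 1/|Z| = 179 μS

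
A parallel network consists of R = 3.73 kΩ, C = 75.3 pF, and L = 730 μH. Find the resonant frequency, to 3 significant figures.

ω₀ = 1/√(LC) = 1/√(0.00073 × 7.53e-11) = 4.265e+06 rad/s
f₀ = ω₀/(2π) = 679 kHz

679 kHz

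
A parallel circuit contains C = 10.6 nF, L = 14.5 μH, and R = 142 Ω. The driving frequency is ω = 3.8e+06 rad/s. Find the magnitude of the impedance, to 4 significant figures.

43.06 Ω

X_L = ωL = 55.10 Ω
X_C = 1/(ωC) = 24.83 Ω
Parallel: admittances add. Y = 1/R + 1/(jωL) + jωC
Y = (0.007042 + j0.02213) S
|Y| = 0.02322 S → |Z| = 1/|Y| = 43.06 Ω, ∠Z = −∠Y = -72.35°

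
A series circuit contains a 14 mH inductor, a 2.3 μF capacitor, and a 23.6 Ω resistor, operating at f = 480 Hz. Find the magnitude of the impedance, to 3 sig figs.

105 Ω

ω = 2πf = 3016 rad/s
X_L = ωL = 42.2 Ω
X_C = 1/(ωC) = 144 Ω
Net reactance X = X_L − X_C = -102 Ω
Z = 23.6 − j102 Ω
|Z| = √(23.6² + 102²) = 105 Ω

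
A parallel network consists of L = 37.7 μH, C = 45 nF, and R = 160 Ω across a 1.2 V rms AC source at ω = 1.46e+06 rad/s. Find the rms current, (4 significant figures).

X_L = ωL = 55.04 Ω
X_C = 1/(ωC) = 15.22 Ω
Parallel: admittances add. Y = 1/R + 1/(jωL) + jωC
Y = (0.006250 + j0.04753) S
|Y| = 0.04794 S → |Z| = 1/|Y| = 20.86 Ω, ∠Z = −∠Y = -82.51°
I = V/|Z| = 1.2/20.86 = 57.53 mA

57.53 mA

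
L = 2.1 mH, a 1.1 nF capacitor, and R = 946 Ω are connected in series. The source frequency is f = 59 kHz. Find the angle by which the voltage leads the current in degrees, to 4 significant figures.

ω = 2πf = 370700 rad/s
X_L = ωL = 778.5 Ω
X_C = 1/(ωC) = 2452 Ω
Net reactance X = X_L − X_C = -1674 Ω
Z = 946.0 − j1674 Ω
|Z| = √(946.0² + 1674²) = 1923 Ω
∠Z = arctan(-1674/946.0) = -60.53°

-60.53°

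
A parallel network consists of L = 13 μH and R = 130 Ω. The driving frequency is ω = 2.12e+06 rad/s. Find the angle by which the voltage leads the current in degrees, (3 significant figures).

X_L = ωL = 27.6 Ω
Parallel: admittances add. Y = 1/R + 1/(jωL)
Y = (0.00769 − j0.0363) S
|Y| = 0.0371 S → |Z| = 1/|Y| = 27.0 Ω, ∠Z = −∠Y = 78.0°

78.0°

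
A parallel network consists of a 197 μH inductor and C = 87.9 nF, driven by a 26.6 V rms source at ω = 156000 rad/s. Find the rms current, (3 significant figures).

501 mA

X_L = ωL = 30.7 Ω
X_C = 1/(ωC) = 72.9 Ω
Parallel: admittances add. Y = 1/(jωL) + jωC
Y = (0 − j0.0188) S
|Y| = 0.0188 S → |Z| = 1/|Y| = 53.1 Ω, ∠Z = −∠Y = 90.0°
I = V/|Z| = 26.6/53.1 = 501 mA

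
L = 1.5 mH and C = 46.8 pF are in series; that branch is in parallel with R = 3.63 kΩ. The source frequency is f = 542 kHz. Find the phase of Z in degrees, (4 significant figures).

-72.19°

ω = 2πf = 3.405e+06 rad/s
X_L = ωL = 5108 Ω
X_C = 1/(ωC) = 6274 Ω
Branch 1: Z₁ = R = 3630 Ω
Branch 2 (series LC): Z₂ = j(X_L − X_C) = −j1166 Ω
Parallel: Z = Z₁Z₂/(Z₁+Z₂), |Z| = 1110 Ω, ∠Z = -72.19°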